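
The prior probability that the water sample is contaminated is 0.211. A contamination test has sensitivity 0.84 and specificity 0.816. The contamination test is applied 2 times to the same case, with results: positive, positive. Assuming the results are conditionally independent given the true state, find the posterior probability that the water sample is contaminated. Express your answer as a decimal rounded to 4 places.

Let H be the event that the water sample is contaminated; start with P(H) = 0.211. P('positive'|H) = 0.84, P('positive'|¬H) = 0.184.
Update on result 1 ('positive'): P(H) ← 0.84·0.2110 / (0.84·0.2110 + 0.184·0.7890) = 0.17724/0.32242 = 0.5497.
Update on result 2 ('positive'): P(H) ← 0.84·0.5497 / (0.84·0.5497 + 0.184·0.4503) = 0.46177/0.54462 = 0.8479.

Posterior P(H) ≈ 0.8479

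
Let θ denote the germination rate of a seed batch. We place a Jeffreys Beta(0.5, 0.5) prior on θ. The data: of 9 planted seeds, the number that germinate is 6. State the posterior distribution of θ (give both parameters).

Posterior: Beta(6.5, 3.5)

Observing 6 successes and 3 failures updates Beta(0.5, 0.5) by adding the success and failure counts to the two shape parameters: α = 0.5+6 = 6.5, β = 0.5+3 = 3.5.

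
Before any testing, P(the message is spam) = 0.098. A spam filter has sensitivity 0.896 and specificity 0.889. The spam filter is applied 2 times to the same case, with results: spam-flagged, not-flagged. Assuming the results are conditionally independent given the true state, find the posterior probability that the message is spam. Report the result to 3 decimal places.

With H the event that the message is spam, the joint likelihood of the observed sequence is P(data|H) = 0.896·0.104 = 0.093184 and P(data|¬H) = 0.111·0.889 = 0.098679.
Bayes: P(H|data) = 0.098·0.093184 / (0.098·0.093184 + 0.902·0.098679) = 0.0091320/0.098140 = 0.0931.

Posterior P(H) ≈ 0.093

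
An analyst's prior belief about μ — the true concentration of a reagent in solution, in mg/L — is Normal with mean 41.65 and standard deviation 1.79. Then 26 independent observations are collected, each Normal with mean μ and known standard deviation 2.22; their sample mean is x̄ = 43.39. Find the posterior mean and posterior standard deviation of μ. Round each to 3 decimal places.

Posterior mean ≈ 43.293; posterior SD ≈ 0.423

Prior precision 1/τ₀² = 1/1.79² = 0.312100; data precision n/σ² = 26/2.22² = 5.27555.
Posterior precision = 0.312100 + 5.27555 = 5.58765, giving posterior SD = 1/√5.58765 = 0.423.
Posterior mean = (0.312100·41.65 + 5.27555·43.39) / 5.58765 = 43.293.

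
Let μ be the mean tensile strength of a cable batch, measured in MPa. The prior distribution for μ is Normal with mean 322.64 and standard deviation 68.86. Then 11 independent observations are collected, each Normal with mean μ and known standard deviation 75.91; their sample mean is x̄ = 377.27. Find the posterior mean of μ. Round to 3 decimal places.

With known σ, the Normal prior is conjugate. Weight on the data is w = (n/σ²)/(n/σ² + 1/τ₀²) = 0.00190895/(0.00190895+0.00021089) = 0.90051.
Posterior mean = w·x̄ + (1−w)·μ₀ = 0.90051·377.27 + 0.099486·322.64 = 371.835.

Posterior mean ≈ 371.835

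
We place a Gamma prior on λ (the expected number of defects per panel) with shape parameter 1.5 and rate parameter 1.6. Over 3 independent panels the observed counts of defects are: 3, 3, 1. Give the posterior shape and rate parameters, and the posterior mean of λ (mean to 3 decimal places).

Total count ∑xᵢ = 7 over n = 3 panels.
Gamma is conjugate to the Poisson likelihood: posterior is Gamma(shape = 1.5+7 = 8.5, rate = 1.6+3 = 4.6).
E[λ | data] = 8.5/4.6 = 1.848.

Posterior: Gamma(shape=8.5, rate=4.6); mean ≈ 1.848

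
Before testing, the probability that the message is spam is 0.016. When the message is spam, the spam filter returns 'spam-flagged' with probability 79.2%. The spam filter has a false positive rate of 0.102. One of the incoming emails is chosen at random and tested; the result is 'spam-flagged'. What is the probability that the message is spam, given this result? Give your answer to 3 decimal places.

Write H for 'the message is spam'. Prior odds H:¬H = 0.016/0.984 = 0.016260. For the 'spam-flagged' outcome, the likelihood ratio is 0.792/0.102 = 7.7647.
Posterior odds = 0.016260 × 7.7647 = 0.12626, so P(H|E) = 0.12626/(1+0.12626) = 0.112.

P(H | E) ≈ 0.112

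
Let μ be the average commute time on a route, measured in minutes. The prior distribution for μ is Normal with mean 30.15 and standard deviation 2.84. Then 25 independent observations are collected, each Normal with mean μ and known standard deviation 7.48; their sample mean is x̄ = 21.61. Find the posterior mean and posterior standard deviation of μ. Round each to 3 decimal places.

With known σ, the Normal prior is conjugate. Weight on the data is w = (n/σ²)/(n/σ² + 1/τ₀²) = 0.446824/(0.446824+0.123983) = 0.78279.
Posterior mean = w·x̄ + (1−w)·μ₀ = 0.78279·21.61 + 0.21721·30.15 = 23.465. Posterior variance = 1/(0.446824+0.123983) = 1.75190, so SD = 1.324.

Posterior mean ≈ 23.465; posterior SD ≈ 1.324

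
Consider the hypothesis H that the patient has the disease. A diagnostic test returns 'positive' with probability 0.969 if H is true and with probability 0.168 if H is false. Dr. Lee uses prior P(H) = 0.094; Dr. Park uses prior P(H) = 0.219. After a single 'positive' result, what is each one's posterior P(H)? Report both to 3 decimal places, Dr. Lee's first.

P('+'|H) = 0.969, P('+'|¬H) = 0.168.
Dr. Lee: numerator 0.969·0.094 = 0.091086; evidence = 0.091086+0.168·0.906 = 0.24329; posterior = 0.374.
Dr. Park: numerator 0.969·0.219 = 0.21221; evidence = 0.21221+0.168·0.781 = 0.34342; posterior = 0.618.

Dr. Lee: 0.374; Dr. Park: 0.618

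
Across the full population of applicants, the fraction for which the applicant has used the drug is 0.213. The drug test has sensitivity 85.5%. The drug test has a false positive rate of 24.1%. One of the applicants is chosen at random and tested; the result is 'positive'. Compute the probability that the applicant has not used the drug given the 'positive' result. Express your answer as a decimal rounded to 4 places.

Let H be the event that the applicant has used the drug. P(H) = 0.213, so P(¬H) = 0.787. With E the 'positive' result, P(E|H) = 0.855 and P(E|¬H) = 0.241.
P(E) = 0.855·0.213 + 0.241·0.787 = 0.18211 + 0.18967 = 0.37178.
By Bayes' theorem, P(H|E) = 0.18211 / 0.37178 = 0.4898. Hence P(¬H|E) = 1 − 0.4898 = 0.5102.

P(¬H | E) ≈ 0.5102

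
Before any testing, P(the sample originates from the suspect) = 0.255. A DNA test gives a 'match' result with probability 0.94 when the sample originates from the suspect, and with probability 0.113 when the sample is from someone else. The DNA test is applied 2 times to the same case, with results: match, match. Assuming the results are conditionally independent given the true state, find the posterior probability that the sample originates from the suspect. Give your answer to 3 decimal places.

With H the event that the sample originates from the suspect, the joint likelihood of the observed sequence is P(data|H) = 0.94·0.94 = 0.88360 and P(data|¬H) = 0.113·0.113 = 0.012769.
Bayes: P(H|data) = 0.255·0.88360 / (0.255·0.88360 + 0.745·0.012769) = 0.22532/0.23483 = 0.9595.

Posterior P(H) ≈ 0.959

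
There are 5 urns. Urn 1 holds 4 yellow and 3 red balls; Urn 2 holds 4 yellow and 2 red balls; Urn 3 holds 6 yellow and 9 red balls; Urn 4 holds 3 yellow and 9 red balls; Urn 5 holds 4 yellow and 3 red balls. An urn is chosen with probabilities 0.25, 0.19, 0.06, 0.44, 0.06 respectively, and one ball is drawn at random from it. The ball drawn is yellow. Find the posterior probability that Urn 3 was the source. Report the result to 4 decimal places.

Tabulate prior·likelihood by source: [1] prior 0.25, lik 0.5714, product 0.1429; [2] prior 0.19, lik 0.6667, product 0.1267; [3] prior 0.06, lik 0.4, product 0.02400; [4] prior 0.44, lik 0.25, product 0.1100; [5] prior 0.06, lik 0.5714, product 0.03429.
Normalizing constant = 0.43781; the posterior for Urn 3 is its product over the sum, 0.02400/0.43781 = 0.0548.

Posterior probability ≈ 0.0548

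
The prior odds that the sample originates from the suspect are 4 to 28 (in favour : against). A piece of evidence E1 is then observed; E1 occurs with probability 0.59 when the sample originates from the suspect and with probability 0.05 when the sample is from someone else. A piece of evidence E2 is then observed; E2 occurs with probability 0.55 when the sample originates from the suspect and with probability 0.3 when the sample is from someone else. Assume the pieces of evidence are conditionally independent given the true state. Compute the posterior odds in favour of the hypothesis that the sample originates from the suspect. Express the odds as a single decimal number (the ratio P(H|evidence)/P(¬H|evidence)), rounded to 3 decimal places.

Posterior odds ≈ 3.090

Prior odds = 4/28 = 0.14286. In log-odds, ln(0.14286) = -1.9459.
Add log likelihood ratios: ln(11.800) + ln(1.8333) = 3.0742.
Posterior log-odds = 1.1283, so posterior odds = exp(1.1283) = 3.0905.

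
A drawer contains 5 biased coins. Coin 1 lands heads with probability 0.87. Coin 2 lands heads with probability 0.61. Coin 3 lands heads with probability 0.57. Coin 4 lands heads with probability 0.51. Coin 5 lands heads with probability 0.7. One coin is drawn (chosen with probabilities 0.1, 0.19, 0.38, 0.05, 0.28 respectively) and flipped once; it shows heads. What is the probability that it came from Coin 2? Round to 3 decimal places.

P(heads|C1) = 0.87; P(heads|C2) = 0.61; P(heads|C3) = 0.57; P(heads|C4) = 0.51; P(heads|C5) = 0.7.
Prior × likelihood for each source: 0.1·0.87=0.08700, 0.19·0.61=0.1159, 0.38·0.57=0.2166, 0.05·0.51=0.02550, 0.28·0.7=0.1960. Summing gives P(heads) = 0.64100.
P(Coin 2 | heads) = 0.1159 / 0.64100 = 0.181.

Posterior probability ≈ 0.181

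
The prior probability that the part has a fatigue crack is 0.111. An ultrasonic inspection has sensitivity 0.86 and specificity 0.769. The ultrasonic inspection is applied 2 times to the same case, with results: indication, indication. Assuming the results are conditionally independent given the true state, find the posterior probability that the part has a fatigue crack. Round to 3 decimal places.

Posterior P(H) ≈ 0.634

With H the event that the part has a fatigue crack, the joint likelihood of the observed sequence is P(data|H) = 0.86·0.86 = 0.73960 and P(data|¬H) = 0.231·0.231 = 0.053361.
Bayes: P(H|data) = 0.111·0.73960 / (0.111·0.73960 + 0.889·0.053361) = 0.082096/0.12953 = 0.6338.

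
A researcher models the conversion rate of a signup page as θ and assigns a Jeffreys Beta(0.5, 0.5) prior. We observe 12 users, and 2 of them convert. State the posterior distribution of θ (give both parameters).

Observing 2 successes and 10 failures updates Beta(0.5, 0.5) by adding the success and failure counts to the two shape parameters: α = 0.5+2 = 2.5, β = 0.5+10 = 10.5.

Posterior: Beta(2.5, 10.5)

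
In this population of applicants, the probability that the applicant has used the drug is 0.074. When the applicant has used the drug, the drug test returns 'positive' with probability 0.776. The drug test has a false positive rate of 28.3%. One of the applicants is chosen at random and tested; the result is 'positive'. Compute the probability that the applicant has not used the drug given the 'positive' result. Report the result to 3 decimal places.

P(¬H | E) ≈ 0.820

Let H be the event that the applicant has used the drug. P(H) = 0.074, so P(¬H) = 0.926. With E the 'positive' result, P(E|H) = 0.776 and P(E|¬H) = 0.283.
P(E) = 0.776·0.074 + 0.283·0.926 = 0.057424 + 0.26206 = 0.31948.
By Bayes' theorem, P(H|E) = 0.057424 / 0.31948 = 0.180. Hence P(¬H|E) = 1 − 0.180 = 0.820.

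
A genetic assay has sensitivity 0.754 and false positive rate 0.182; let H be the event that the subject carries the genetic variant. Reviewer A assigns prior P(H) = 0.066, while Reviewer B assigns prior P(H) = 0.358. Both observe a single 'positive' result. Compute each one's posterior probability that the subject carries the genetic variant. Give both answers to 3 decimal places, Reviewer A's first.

P('+'|H) = 0.754, P('+'|¬H) = 0.182.
Reviewer A: numerator 0.754·0.066 = 0.049764; evidence = 0.049764+0.182·0.934 = 0.21975; posterior = 0.226.
Reviewer B: numerator 0.754·0.358 = 0.26993; evidence = 0.26993+0.182·0.642 = 0.38678; posterior = 0.698.

Reviewer A: 0.226; Reviewer B: 0.698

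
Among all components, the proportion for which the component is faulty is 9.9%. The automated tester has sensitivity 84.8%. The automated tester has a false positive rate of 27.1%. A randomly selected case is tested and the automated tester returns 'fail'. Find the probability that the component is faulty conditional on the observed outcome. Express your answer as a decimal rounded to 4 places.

Let H be the event that the component is faulty. P(H) = 0.099, so P(¬H) = 0.901. With E the 'fail' result, P(E|H) = 0.848 and P(E|¬H) = 0.271.
P(E) = 0.848·0.099 + 0.271·0.901 = 0.083952 + 0.24417 = 0.32812.
By Bayes' theorem, P(H|E) = 0.083952 / 0.32812 = 0.2559.

P(H | E) ≈ 0.2559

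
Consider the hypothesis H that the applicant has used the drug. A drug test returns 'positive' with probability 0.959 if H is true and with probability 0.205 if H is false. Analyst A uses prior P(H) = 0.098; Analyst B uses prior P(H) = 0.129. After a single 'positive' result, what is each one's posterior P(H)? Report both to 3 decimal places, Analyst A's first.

Analyst A: 0.337; Analyst B: 0.409

P('+'|H) = 0.959, P('+'|¬H) = 0.205.
Analyst A: numerator 0.959·0.098 = 0.093982; evidence = 0.093982+0.205·0.902 = 0.27889; posterior = 0.337.
Analyst B: numerator 0.959·0.129 = 0.12371; evidence = 0.12371+0.205·0.871 = 0.30227; posterior = 0.409.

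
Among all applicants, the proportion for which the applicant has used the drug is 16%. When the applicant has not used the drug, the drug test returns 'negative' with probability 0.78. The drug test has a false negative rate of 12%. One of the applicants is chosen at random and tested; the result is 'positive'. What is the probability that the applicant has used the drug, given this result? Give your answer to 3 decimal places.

Write H for 'the applicant has used the drug'. Prior odds H:¬H = 0.16/0.84 = 0.19048. For the 'positive' outcome, the likelihood ratio is 0.88/0.22 = 4.0000.
Posterior odds = 0.19048 × 4.0000 = 0.76190, so P(H|E) = 0.76190/(1+0.76190) = 0.432.

P(H | E) ≈ 0.432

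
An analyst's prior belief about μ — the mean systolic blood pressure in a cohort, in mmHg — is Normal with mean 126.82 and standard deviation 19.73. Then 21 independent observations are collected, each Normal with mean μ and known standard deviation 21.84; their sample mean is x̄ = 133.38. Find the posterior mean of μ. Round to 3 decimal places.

Prior precision 1/τ₀² = 1/19.73² = 0.00256889; data precision n/σ² = 21/21.84² = 0.0440265.
Posterior precision = 0.00256889 + 0.0440265 = 0.0465954.
Posterior mean = (0.00256889·126.82 + 0.0440265·133.38) / 0.0465954 = 133.018.

Posterior mean ≈ 133.018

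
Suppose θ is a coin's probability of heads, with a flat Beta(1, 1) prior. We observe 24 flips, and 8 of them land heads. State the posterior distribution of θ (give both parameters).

The binomial likelihood is conjugate to the Beta prior: with 8 successes and 16 failures, the posterior is Beta(1+8, 1+16) = Beta(9, 17).

Posterior: Beta(9, 17)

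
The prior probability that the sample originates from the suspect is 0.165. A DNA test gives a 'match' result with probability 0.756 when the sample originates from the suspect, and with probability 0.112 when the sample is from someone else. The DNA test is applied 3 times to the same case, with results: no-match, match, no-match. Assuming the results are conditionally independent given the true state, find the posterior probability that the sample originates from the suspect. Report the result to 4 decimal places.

With H the event that the sample originates from the suspect, the joint likelihood of the observed sequence is P(data|H) = 0.244·0.756·0.244 = 0.045009 and P(data|¬H) = 0.888·0.112·0.888 = 0.088317.
Bayes: P(H|data) = 0.165·0.045009 / (0.165·0.045009 + 0.835·0.088317) = 0.0074265/0.081171 = 0.0915.

Posterior P(H) ≈ 0.0915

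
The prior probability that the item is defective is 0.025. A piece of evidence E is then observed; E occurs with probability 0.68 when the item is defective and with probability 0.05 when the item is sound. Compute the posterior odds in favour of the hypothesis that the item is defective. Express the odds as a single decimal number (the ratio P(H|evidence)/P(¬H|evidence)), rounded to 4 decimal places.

Prior odds = 0.025/(1−0.025) = 0.025641.
Likelihood ratio for E = 0.68/0.05 = 13.600.
Posterior odds = prior odds × LR = 0.34872.

Posterior odds ≈ 0.3487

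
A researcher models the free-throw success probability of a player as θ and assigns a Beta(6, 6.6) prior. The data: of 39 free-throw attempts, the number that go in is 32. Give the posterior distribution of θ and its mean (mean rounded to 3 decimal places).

The binomial likelihood is conjugate to the Beta prior: with 32 successes and 7 failures, the posterior is Beta(6+32, 6.6+7) = Beta(38, 13.6).
E[θ | data] = 38/(38+13.6) = 0.736.

Posterior: Beta(38, 13.6); mean ≈ 0.736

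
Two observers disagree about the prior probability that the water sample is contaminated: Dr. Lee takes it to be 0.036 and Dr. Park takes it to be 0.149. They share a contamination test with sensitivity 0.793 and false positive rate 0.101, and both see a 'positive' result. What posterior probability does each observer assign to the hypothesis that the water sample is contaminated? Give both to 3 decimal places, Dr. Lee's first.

The likelihood ratio for a 'positive' result is 0.793/0.101 = 7.8515.
Dr. Lee: prior odds 0.036/0.964 = 0.037344; posterior odds 0.29321; posterior probability 0.227.
Dr. Park: prior odds 0.149/0.851 = 0.17509; posterior odds 1.3747; posterior probability 0.579.

Dr. Lee: 0.227; Dr. Park: 0.579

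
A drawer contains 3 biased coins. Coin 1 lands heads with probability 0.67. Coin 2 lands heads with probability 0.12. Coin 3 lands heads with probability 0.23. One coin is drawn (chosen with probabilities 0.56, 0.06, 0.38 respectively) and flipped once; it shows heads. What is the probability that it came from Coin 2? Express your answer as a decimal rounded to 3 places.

P(heads|C1) = 0.67; P(heads|C2) = 0.12; P(heads|C3) = 0.23.
Prior × likelihood for each source: 0.56·0.67=0.3752, 0.06·0.12=0.007200, 0.38·0.23=0.08740. Summing gives P(heads) = 0.46980.
P(Coin 2 | heads) = 0.007200 / 0.46980 = 0.015.

Posterior probability ≈ 0.015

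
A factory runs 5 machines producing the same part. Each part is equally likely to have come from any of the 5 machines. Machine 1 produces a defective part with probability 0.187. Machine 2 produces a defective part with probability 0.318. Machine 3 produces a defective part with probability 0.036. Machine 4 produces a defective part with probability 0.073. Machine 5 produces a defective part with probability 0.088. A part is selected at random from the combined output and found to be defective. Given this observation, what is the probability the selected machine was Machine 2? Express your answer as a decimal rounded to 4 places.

P(defective|M1) = 0.187; P(defective|M2) = 0.318; P(defective|M3) = 0.036; P(defective|M4) = 0.073; P(defective|M5) = 0.088.
Prior × likelihood for each source: 0.2·0.187=0.03740, 0.2·0.318=0.06360, 0.2·0.036=0.007200, 0.2·0.073=0.01460, 0.2·0.088=0.01760. Summing gives P(defective) = 0.14040.
P(Machine 2 | defective) = 0.06360 / 0.14040 = 0.4530.

Posterior probability ≈ 0.4530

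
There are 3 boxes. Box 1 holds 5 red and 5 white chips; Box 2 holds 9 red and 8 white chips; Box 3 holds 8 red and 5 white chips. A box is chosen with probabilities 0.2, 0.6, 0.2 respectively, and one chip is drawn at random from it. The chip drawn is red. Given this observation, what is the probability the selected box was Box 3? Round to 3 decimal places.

Posterior probability ≈ 0.228

Tabulate prior·likelihood by source: [1] prior 0.2, lik 0.5, product 0.1000; [2] prior 0.6, lik 0.5294, product 0.3176; [3] prior 0.2, lik 0.6154, product 0.1231.
Normalizing constant = 0.54072; the posterior for Box 3 is its product over the sum, 0.1231/0.54072 = 0.228.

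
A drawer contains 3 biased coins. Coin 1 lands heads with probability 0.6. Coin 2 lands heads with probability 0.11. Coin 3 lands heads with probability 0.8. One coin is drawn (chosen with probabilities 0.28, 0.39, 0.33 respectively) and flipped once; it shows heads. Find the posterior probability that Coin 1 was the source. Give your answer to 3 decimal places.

Posterior probability ≈ 0.354

P(heads|C1) = 0.6; P(heads|C2) = 0.11; P(heads|C3) = 0.8.
Prior × likelihood for each source: 0.28·0.6=0.1680, 0.39·0.11=0.04290, 0.33·0.8=0.2640. Summing gives P(heads) = 0.47490.
P(Coin 1 | heads) = 0.1680 / 0.47490 = 0.354.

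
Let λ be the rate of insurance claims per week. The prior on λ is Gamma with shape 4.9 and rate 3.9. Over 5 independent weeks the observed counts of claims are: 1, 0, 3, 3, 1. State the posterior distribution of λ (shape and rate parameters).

Posterior: Gamma(shape=12.9, rate=8.9)

Total count ∑xᵢ = 8 over n = 5 weeks.
Gamma is conjugate to the Poisson likelihood: posterior is Gamma(shape = 4.9+8 = 12.9, rate = 3.9+5 = 8.9).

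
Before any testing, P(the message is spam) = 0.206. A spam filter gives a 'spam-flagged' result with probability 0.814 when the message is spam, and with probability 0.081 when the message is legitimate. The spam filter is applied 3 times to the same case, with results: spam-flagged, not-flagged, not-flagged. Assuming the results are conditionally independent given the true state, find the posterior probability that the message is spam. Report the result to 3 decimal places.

Posterior P(H) ≈ 0.096

With H the event that the message is spam, the joint likelihood of the observed sequence is P(data|H) = 0.814·0.186·0.186 = 0.028161 and P(data|¬H) = 0.081·0.919·0.919 = 0.068409.
Bayes: P(H|data) = 0.206·0.028161 / (0.206·0.028161 + 0.794·0.068409) = 0.0058012/0.060118 = 0.0965.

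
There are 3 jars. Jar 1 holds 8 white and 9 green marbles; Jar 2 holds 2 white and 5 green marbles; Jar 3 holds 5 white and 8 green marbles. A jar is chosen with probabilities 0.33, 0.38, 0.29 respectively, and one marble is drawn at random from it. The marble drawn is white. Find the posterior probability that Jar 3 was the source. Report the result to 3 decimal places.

Tabulate prior·likelihood by source: [1] prior 0.33, lik 0.4706, product 0.1553; [2] prior 0.38, lik 0.2857, product 0.1086; [3] prior 0.29, lik 0.3846, product 0.1115.
Normalizing constant = 0.37540; the posterior for Jar 3 is its product over the sum, 0.1115/0.37540 = 0.297.

Posterior probability ≈ 0.297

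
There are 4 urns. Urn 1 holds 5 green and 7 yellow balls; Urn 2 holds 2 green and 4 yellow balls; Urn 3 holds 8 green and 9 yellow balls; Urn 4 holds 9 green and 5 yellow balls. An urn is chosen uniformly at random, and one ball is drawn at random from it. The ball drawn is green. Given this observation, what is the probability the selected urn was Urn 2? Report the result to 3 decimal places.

Posterior probability ≈ 0.179

Tabulate prior·likelihood by source: [1] prior 0.25, lik 0.4167, product 0.1042; [2] prior 0.25, lik 0.3333, product 0.08333; [3] prior 0.25, lik 0.4706, product 0.1176; [4] prior 0.25, lik 0.6429, product 0.1607.
Normalizing constant = 0.46586; the posterior for Urn 2 is its product over the sum, 0.08333/0.46586 = 0.179.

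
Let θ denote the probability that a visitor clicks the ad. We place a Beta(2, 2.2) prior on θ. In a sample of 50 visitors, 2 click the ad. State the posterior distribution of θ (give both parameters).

The binomial likelihood is conjugate to the Beta prior: with 2 successes and 48 failures, the posterior is Beta(2+2, 2.2+48) = Beta(4, 50.2).

Posterior: Beta(4, 50.2)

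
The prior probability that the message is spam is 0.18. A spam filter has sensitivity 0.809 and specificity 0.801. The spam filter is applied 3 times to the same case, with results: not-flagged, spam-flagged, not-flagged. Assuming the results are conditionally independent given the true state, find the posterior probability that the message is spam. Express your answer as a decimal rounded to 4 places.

Posterior P(H) ≈ 0.0483

Let H be the event that the message is spam; start with P(H) = 0.18. P('spam-flagged'|H) = 0.809, P('spam-flagged'|¬H) = 0.199.
Update on result 1 ('not-flagged'): P(H) ← 0.191·0.1800 / (0.191·0.1800 + 0.801·0.8200) = 0.034380/0.69120 = 0.0497.
Update on result 2 ('spam-flagged'): P(H) ← 0.809·0.0497 / (0.809·0.0497 + 0.199·0.9503) = 0.040239/0.22934 = 0.1755.
Update on result 3 ('not-flagged'): P(H) ← 0.191·0.1755 / (0.191·0.1755 + 0.801·0.8245) = 0.033512/0.69397 = 0.0483.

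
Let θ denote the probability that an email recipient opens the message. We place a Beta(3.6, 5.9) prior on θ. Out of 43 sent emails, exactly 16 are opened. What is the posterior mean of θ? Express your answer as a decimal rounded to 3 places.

Posterior mean ≈ 0.373

The binomial likelihood is conjugate to the Beta prior: with 16 successes and 27 failures, the posterior is Beta(3.6+16, 5.9+27) = Beta(19.6, 32.9).
Posterior mean = α/(α+β) = 19.6/52.5 = 0.373.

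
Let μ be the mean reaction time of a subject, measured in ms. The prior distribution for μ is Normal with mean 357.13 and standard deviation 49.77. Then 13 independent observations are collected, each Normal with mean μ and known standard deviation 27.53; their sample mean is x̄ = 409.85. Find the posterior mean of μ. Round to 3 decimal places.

With known σ, the Normal prior is conjugate. Weight on the data is w = (n/σ²)/(n/σ² + 1/τ₀²) = 0.0171526/(0.0171526+0.00040371) = 0.97701.
Posterior mean = w·x̄ + (1−w)·μ₀ = 0.97701·409.85 + 0.022995·357.13 = 408.638.

Posterior mean ≈ 408.638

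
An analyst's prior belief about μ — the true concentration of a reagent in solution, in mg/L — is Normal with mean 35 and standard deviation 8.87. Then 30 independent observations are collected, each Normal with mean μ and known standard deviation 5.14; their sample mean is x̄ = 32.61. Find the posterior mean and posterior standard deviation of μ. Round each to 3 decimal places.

Posterior mean ≈ 32.636; posterior SD ≈ 0.933

Prior precision 1/τ₀² = 1/8.87² = 0.0127102; data precision n/σ² = 30/5.14² = 1.13552.
Posterior precision = 0.0127102 + 1.13552 = 1.14823, giving posterior SD = 1/√1.14823 = 0.933.
Posterior mean = (0.0127102·35 + 1.13552·32.61) / 1.14823 = 32.636.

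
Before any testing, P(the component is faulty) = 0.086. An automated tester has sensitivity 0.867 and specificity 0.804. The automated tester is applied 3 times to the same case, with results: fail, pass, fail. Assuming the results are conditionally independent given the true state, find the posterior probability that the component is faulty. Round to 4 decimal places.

With H the event that the component is faulty, the joint likelihood of the observed sequence is P(data|H) = 0.867·0.133·0.867 = 0.099975 and P(data|¬H) = 0.196·0.804·0.196 = 0.030886.
Bayes: P(H|data) = 0.086·0.099975 / (0.086·0.099975 + 0.914·0.030886) = 0.0085978/0.036828 = 0.2335.

Posterior P(H) ≈ 0.2335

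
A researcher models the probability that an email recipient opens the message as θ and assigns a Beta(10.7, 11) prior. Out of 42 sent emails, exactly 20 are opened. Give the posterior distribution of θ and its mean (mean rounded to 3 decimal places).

Posterior: Beta(30.7, 33); mean ≈ 0.482

The binomial likelihood is conjugate to the Beta prior: with 20 successes and 22 failures, the posterior is Beta(10.7+20, 11+22) = Beta(30.7, 33).
Posterior mean = α/(α+β) = 30.7/63.7 = 0.482.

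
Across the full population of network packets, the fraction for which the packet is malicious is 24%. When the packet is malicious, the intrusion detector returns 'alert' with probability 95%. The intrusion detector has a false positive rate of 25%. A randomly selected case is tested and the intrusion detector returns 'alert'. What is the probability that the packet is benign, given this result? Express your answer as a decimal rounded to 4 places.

P(¬H | E) ≈ 0.4545

Write H for 'the packet is malicious'. Prior odds H:¬H = 0.24/0.76 = 0.31579. For the 'alert' outcome, the likelihood ratio is 0.95/0.25 = 3.8000.
Posterior odds = 0.31579 × 3.8000 = 1.2000, so P(H|E) = 1.2000/(1+1.2000) = 0.5455. Then P(¬H|E) = 1 − 0.5455 = 0.4545.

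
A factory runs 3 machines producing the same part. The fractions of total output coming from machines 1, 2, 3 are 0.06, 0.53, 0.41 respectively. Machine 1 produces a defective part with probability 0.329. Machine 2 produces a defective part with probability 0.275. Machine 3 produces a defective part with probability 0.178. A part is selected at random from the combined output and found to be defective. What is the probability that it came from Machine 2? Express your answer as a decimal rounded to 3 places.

Posterior probability ≈ 0.611

P(defective|M1) = 0.329; P(defective|M2) = 0.275; P(defective|M3) = 0.178.
Prior × likelihood for each source: 0.06·0.329=0.01974, 0.53·0.275=0.1458, 0.41·0.178=0.07298. Summing gives P(defective) = 0.23847.
P(Machine 2 | defective) = 0.1458 / 0.23847 = 0.611.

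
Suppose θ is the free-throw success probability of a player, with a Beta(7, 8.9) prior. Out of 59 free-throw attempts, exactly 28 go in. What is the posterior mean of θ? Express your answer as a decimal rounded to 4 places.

Posterior mean ≈ 0.4673

Observing 28 successes and 31 failures updates Beta(7, 8.9) by adding the success and failure counts to the two shape parameters: α = 7+28 = 35, β = 8.9+31 = 39.9.
E[θ | data] = 35/(35+39.9) = 0.4673.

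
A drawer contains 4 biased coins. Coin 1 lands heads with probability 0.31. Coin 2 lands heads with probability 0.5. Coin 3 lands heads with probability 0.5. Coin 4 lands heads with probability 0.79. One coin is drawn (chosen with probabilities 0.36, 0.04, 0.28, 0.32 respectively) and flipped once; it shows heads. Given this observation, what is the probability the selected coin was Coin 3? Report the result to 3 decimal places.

Tabulate prior·likelihood by source: [1] prior 0.36, lik 0.31, product 0.1116; [2] prior 0.04, lik 0.5, product 0.02000; [3] prior 0.28, lik 0.5, product 0.1400; [4] prior 0.32, lik 0.79, product 0.2528.
Normalizing constant = 0.52440; the posterior for Coin 3 is its product over the sum, 0.1400/0.52440 = 0.267.

Posterior probability ≈ 0.267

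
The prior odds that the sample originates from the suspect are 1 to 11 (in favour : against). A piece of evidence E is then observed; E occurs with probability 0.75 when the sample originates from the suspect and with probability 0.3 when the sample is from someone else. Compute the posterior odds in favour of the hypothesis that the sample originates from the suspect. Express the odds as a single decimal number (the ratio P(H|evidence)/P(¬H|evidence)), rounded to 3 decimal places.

Prior odds = 1/11 = 0.090909. In log-odds, ln(0.090909) = -2.3979.
Add log likelihood ratio: ln(2.5000) = 0.91629.
Posterior log-odds = -1.4816, so posterior odds = exp(-1.4816) = 0.22727.

Posterior odds ≈ 0.227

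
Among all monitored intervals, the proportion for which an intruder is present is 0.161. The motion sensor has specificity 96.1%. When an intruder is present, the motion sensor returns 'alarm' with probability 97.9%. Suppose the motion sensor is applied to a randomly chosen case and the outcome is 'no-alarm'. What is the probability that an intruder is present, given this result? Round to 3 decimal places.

Write H for 'an intruder is present'. Prior odds H:¬H = 0.161/0.839 = 0.19190. For the 'no-alarm' outcome, the likelihood ratio is 0.021/0.961 = 0.021852.
Posterior odds = 0.19190 × 0.021852 = 0.0041933, so P(H|E) = 0.0041933/(1+0.0041933) = 0.004.

P(H | E) ≈ 0.004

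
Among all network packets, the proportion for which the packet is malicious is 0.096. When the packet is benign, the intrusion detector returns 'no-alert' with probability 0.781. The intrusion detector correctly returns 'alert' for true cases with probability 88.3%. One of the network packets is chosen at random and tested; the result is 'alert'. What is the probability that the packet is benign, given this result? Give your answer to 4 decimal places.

Let H be the event that the packet is malicious. P(H) = 0.096, so P(¬H) = 0.904. With E the 'alert' result, P(E|H) = 0.883 and P(E|¬H) = 0.219.
P(E) = 0.883·0.096 + 0.219·0.904 = 0.084768 + 0.19798 = 0.28274.
By Bayes' theorem, P(H|E) = 0.084768 / 0.28274 = 0.2998. Hence P(¬H|E) = 1 − 0.2998 = 0.7002.

P(¬H | E) ≈ 0.7002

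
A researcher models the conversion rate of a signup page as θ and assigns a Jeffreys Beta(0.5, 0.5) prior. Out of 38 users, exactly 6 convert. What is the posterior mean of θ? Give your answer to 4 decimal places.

Posterior mean ≈ 0.1667

Observing 6 successes and 32 failures updates Beta(0.5, 0.5) by adding the success and failure counts to the two shape parameters: α = 0.5+6 = 6.5, β = 0.5+32 = 32.5.
E[θ | data] = 6.5/(6.5+32.5) = 0.1667.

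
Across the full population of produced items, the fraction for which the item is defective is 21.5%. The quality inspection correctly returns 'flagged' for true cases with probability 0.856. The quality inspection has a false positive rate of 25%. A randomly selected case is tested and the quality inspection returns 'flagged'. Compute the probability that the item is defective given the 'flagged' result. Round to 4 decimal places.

P(H | E) ≈ 0.4839

Write H for 'the item is defective'. Prior odds H:¬H = 0.215/0.785 = 0.27389. For the 'flagged' outcome, the likelihood ratio is 0.856/0.25 = 3.4240.
Posterior odds = 0.27389 × 3.4240 = 0.93778, so P(H|E) = 0.93778/(1+0.93778) = 0.4839.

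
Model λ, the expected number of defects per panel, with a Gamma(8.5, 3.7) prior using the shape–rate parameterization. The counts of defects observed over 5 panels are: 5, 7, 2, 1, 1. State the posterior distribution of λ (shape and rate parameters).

Posterior: Gamma(shape=24.5, rate=8.7)

The Poisson likelihood adds the total count to the shape and the number of exposure periods to the rate. Here ∑xᵢ = 16 and n = 5, so shape 8.5→24.5 and rate 3.7→8.7.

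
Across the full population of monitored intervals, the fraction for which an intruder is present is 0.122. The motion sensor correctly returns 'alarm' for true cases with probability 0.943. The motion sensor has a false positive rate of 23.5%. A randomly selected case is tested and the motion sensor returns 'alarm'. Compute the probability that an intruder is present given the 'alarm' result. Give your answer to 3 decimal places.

P(H | E) ≈ 0.358

Write H for 'an intruder is present'. Prior odds H:¬H = 0.122/0.878 = 0.13895. For the 'alarm' outcome, the likelihood ratio is 0.943/0.235 = 4.0128.
Posterior odds = 0.13895 × 4.0128 = 0.55758, so P(H|E) = 0.55758/(1+0.55758) = 0.358.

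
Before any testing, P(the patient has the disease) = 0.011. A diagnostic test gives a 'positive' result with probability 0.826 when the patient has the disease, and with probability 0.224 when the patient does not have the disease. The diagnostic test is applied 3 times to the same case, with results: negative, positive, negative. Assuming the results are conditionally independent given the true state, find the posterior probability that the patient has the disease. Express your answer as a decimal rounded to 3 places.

With H the event that the patient has the disease, the joint likelihood of the observed sequence is P(data|H) = 0.174·0.826·0.174 = 0.025008 and P(data|¬H) = 0.776·0.224·0.776 = 0.13489.
Bayes: P(H|data) = 0.011·0.025008 / (0.011·0.025008 + 0.989·0.13489) = 0.00027509/0.13368 = 0.0021.

Posterior P(H) ≈ 0.002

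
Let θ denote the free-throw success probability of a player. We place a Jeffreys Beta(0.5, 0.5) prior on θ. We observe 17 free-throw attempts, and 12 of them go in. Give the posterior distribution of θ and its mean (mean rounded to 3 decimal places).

Posterior: Beta(12.5, 5.5); mean ≈ 0.694

Observing 12 successes and 5 failures updates Beta(0.5, 0.5) by adding the success and failure counts to the two shape parameters: α = 0.5+12 = 12.5, β = 0.5+5 = 5.5.
E[θ | data] = 12.5/(12.5+5.5) = 0.694.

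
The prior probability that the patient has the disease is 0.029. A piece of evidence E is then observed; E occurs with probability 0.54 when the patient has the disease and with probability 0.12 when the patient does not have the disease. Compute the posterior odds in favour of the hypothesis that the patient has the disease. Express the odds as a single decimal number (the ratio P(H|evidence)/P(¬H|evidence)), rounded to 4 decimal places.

Prior odds = 0.029/(1−0.029) = 0.029866. In log-odds, ln(0.029866) = -3.5110.
Add log likelihood ratio: ln(4.5000) = 1.5041.
Posterior log-odds = -2.0070, so posterior odds = exp(-2.0070) = 0.13440.

Posterior odds ≈ 0.1344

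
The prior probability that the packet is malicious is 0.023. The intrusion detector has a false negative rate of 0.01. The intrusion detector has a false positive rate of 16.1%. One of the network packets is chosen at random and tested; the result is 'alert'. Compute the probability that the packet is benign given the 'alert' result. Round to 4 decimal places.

P(¬H | E) ≈ 0.8735

Let H be the event that the packet is malicious. P(H) = 0.023, so P(¬H) = 0.977. With E the 'alert' result, P(E|H) = 0.99 and P(E|¬H) = 0.161.
P(E) = 0.99·0.023 + 0.161·0.977 = 0.022770 + 0.15730 = 0.18007.
By Bayes' theorem, P(H|E) = 0.022770 / 0.18007 = 0.1265. Hence P(¬H|E) = 1 − 0.1265 = 0.8735.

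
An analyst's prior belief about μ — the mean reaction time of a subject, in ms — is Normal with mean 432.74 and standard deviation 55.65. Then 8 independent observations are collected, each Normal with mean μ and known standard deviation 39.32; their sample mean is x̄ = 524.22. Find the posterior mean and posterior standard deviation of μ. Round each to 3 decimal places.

Posterior mean ≈ 518.847; posterior SD ≈ 13.487

With known σ, the Normal prior is conjugate. Weight on the data is w = (n/σ²)/(n/σ² + 1/τ₀²) = 0.00517444/(0.00517444+0.00032290) = 0.94126.
Posterior mean = w·x̄ + (1−w)·μ₀ = 0.94126·524.22 + 0.058738·432.74 = 518.847. Posterior variance = 1/(0.00517444+0.00032290) = 181.906, so SD = 13.487.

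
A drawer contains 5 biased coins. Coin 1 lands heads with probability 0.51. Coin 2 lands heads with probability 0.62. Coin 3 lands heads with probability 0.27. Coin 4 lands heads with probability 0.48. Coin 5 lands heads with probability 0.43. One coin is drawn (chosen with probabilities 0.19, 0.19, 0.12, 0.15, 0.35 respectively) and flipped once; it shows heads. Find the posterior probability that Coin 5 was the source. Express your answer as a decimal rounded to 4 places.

Posterior probability ≈ 0.3205

P(heads|C1) = 0.51; P(heads|C2) = 0.62; P(heads|C3) = 0.27; P(heads|C4) = 0.48; P(heads|C5) = 0.43.
Prior × likelihood for each source: 0.19·0.51=0.09690, 0.19·0.62=0.1178, 0.12·0.27=0.03240, 0.15·0.48=0.07200, 0.35·0.43=0.1505. Summing gives P(heads) = 0.46960.
P(Coin 5 | heads) = 0.1505 / 0.46960 = 0.3205.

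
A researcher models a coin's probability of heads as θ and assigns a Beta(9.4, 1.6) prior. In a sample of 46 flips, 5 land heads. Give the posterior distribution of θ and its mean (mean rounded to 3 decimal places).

Posterior: Beta(14.4, 42.6); mean ≈ 0.253

Observing 5 successes and 41 failures updates Beta(9.4, 1.6) by adding the success and failure counts to the two shape parameters: α = 9.4+5 = 14.4, β = 1.6+41 = 42.6.
Posterior mean = α/(α+β) = 14.4/57 = 0.253.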